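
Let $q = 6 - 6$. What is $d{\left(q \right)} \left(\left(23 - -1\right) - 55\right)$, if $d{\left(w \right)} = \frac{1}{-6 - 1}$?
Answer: $\frac{31}{7} \approx 4.4286$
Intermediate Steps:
$q = 0$
$d{\left(w \right)} = - \frac{1}{7}$ ($d{\left(w \right)} = \frac{1}{-7} = - \frac{1}{7}$)
$d{\left(q \right)} \left(\left(23 - -1\right) - 55\right) = - \frac{\left(23 - -1\right) - 55}{7} = - \frac{\left(23 + 1\right) - 55}{7} = - \frac{24 - 55}{7} = \left(- \frac{1}{7}\right) \left(-31\right) = \frac{31}{7}$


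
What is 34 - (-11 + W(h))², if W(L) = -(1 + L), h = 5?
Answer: -255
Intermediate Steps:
W(L) = -1 - L
34 - (-11 + W(h))² = 34 - (-11 + (-1 - 1*5))² = 34 - (-11 + (-1 - 5))² = 34 - (-11 - 6)² = 34 - 1*(-17)² = 34 - 1*289 = 34 - 289 = -255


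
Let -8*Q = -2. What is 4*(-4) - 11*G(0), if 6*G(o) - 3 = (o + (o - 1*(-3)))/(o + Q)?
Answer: -87/2 ≈ -43.500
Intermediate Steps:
Q = 1/4 (Q = -1/8*(-2) = 1/4 ≈ 0.25000)
G(o) = 1/2 + (3 + 2*o)/(6*(1/4 + o)) (G(o) = 1/2 + ((o + (o - 1*(-3)))/(o + 1/4))/6 = 1/2 + ((o + (o + 3))/(1/4 + o))/6 = 1/2 + ((o + (3 + o))/(1/4 + o))/6 = 1/2 + ((3 + 2*o)/(1/4 + o))/6 = 1/2 + (3 + 2*o)/(6*(1/4 + o)))
4*(-4) - 11*G(0) = 4*(-4) - 55*(3 + 4*0)/(6*(1 + 4*0)) = -16 - 55*(3 + 0)/(6*(1 + 0)) = -16 - 55*3/(6*1) = -16 - 55*3/6 = -16 - 11*5/2 = -16 - 55/2 = -87/2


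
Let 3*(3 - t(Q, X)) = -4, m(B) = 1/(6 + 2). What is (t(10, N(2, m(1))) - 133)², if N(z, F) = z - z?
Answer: 148996/9 ≈ 16555.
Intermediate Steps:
m(B) = ⅛ (m(B) = 1/8 = ⅛)
N(z, F) = 0
t(Q, X) = 13/3 (t(Q, X) = 3 - ⅓*(-4) = 3 + 4/3 = 13/3)
(t(10, N(2, m(1))) - 133)² = (13/3 - 133)² = (-386/3)² = 148996/9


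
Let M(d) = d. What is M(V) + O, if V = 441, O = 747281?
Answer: 747722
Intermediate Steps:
M(V) + O = 441 + 747281 = 747722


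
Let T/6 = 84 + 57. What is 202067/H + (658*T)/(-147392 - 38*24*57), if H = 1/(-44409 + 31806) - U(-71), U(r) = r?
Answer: 466215861345/163974299 ≈ 2843.2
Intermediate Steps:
T = 846 (T = 6*(84 + 57) = 6*141 = 846)
H = 894812/12603 (H = 1/(-44409 + 31806) - 1*(-71) = 1/(-12603) + 71 = -1/12603 + 71 = 894812/12603 ≈ 71.000)
202067/H + (658*T)/(-147392 - 38*24*57) = 202067/(894812/12603) + (658*846)/(-147392 - 38*24*57) = 202067*(12603/894812) + 556668/(-147392 - 912*57) = 2546650401/894812 + 556668/(-147392 - 51984) = 2546650401/894812 + 556668/(-199376) = 2546650401/894812 + 556668*(-1/199376) = 2546650401/894812 - 139167/49844 = 466215861345/163974299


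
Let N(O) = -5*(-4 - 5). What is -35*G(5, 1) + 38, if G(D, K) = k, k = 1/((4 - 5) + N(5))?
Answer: 1637/44 ≈ 37.205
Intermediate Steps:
N(O) = 45 (N(O) = -5*(-9) = 45)
k = 1/44 (k = 1/((4 - 5) + 45) = 1/(-1 + 45) = 1/44 ≈ 0.022727)
G(D, K) = 1/44
-35*G(5, 1) + 38 = -35*1/44 + 38 = -35/44 + 38 = 1637/44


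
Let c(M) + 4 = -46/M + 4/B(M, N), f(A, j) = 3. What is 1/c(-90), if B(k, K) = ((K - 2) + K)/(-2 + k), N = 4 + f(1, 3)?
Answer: -45/1537 ≈ -0.029278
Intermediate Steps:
N = 7 (N = 4 + 3 = 7)
B(k, K) = (-2 + 2*K)/(-2 + k) (B(k, K) = ((-2 + K) + K)/(-2 + k) = (-2 + 2*K)/(-2 + k))
c(M) = -14/3 - 46/M + M/3 (c(M) = -4 + (-46/M + 4/((2*(-1 + 7)/(-2 + M)))) = -4 + (-46/M + 4/((2*6/(-2 + M)))) = -4 + (-46/M + 4/((12/(-2 + M)))) = -4 + (-46/M + 4*(-⅙ + M/12)) = -4 + (-46/M + (-⅔ + M/3)) = -4 + (-⅔ - 46/M + M/3) = -14/3 - 46/M + M/3)
1/c(-90) = 1/((⅓)*(-138 - 90*(-14 - 90))/(-90)) = 1/((⅓)*(-1/90)*(-138 - 90*(-104))) = 1/((⅓)*(-1/90)*(-138 + 9360)) = 1/((⅓)*(-1/90)*9222) = 1/(-1537/45) = -45/1537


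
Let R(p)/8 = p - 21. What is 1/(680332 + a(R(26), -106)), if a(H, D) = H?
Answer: 1/680372 ≈ 1.4698e-6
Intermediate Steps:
R(p) = -168 + 8*p (R(p) = 8*(p - 21) = 8*(-21 + p) = -168 + 8*p)
1/(680332 + a(R(26), -106)) = 1/(680332 + (-168 + 8*26)) = 1/(680332 + (-168 + 208)) = 1/(680332 + 40) = 1/680372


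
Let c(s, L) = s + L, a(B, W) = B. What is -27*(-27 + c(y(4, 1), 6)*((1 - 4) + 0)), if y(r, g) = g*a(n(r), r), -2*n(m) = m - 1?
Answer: 2187/2 ≈ 1093.5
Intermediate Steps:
n(m) = 1/2 - m/2 (n(m) = -(m - 1)/2 = -(-1 + m)/2 = 1/2 - m/2)
y(r, g) = g*(1/2 - r/2)
c(s, L) = L + s
-27*(-27 + c(y(4, 1), 6)*((1 - 4) + 0)) = -27*(-27 + (6 + (1/2)*1*(1 - 1*4))*((1 - 4) + 0)) = -27*(-27 + (6 + (1/2)*1*(1 - 4))*(-3 + 0)) = -27*(-27 + (6 + (1/2)*1*(-3))*(-3)) = -27*(-27 + (6 - 3/2)*(-3)) = -27*(-27 + (9/2)*(-3)) = -27*(-27 - 27/2) = -27*(-81/2) = 2187/2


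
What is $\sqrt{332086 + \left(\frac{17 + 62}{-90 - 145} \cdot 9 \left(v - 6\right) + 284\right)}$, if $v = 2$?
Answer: $\frac{3 \sqrt{2039533510}}{235} \approx 576.53$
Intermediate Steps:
$\sqrt{332086 + \left(\frac{17 + 62}{-90 - 145} \cdot 9 \left(v - 6\right) + 284\right)} = \sqrt{332086 + \left(\frac{17 + 62}{-90 - 145} \cdot 9 \left(2 - 6\right) + 284\right)} = \sqrt{332086 + \left(\frac{79}{-235} \cdot 9 \left(-4\right) + 284\right)} = \sqrt{332086 + \left(79 \left(- \frac{1}{235}\right) \left(-36\right) + 284\right)} = \sqrt{332086 + \left(\left(- \frac{79}{235}\right) \left(-36\right) + 284\right)} = \sqrt{332086 + \left(\frac{2844}{235} + 284\right)} = \sqrt{332086 + \frac{69584}{235}} = \sqrt{\frac{78109794}{235}} = \frac{3 \sqrt{2039533510}}{235}$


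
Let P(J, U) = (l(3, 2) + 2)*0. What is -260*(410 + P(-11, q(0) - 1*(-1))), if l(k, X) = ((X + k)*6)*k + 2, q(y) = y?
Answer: -106600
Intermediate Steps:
l(k, X) = 2 + k*(6*X + 6*k) (l(k, X) = (6*X + 6*k)*k + 2 = k*(6*X + 6*k) + 2 = 2 + k*(6*X + 6*k))
P(J, U) = 0 (P(J, U) = ((2 + 6*3² + 6*2*3) + 2)*0 = ((2 + 6*9 + 36) + 2)*0 = ((2 + 54 + 36) + 2)*0 = (92 + 2)*0 = 94*0 = 0)
-260*(410 + P(-11, q(0) - 1*(-1))) = -260*(410 + 0) = -260*410 = -106600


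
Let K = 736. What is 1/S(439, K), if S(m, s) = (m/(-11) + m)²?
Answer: 121/19272100 ≈ 6.2785e-6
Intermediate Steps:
S(m, s) = 100*m²/121 (S(m, s) = (m*(-1/11) + m)² = (-m/11 + m)² = (10*m/11)² = 100*m²/121)
1/S(439, K) = 1/((100/121)*439²) = 1/((100/121)*192721) = 1/(19272100/121) = 121/19272100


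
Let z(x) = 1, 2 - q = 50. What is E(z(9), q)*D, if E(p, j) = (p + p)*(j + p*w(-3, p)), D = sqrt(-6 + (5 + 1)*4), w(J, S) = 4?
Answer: -264*sqrt(2) ≈ -373.35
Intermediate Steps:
q = -48 (q = 2 - 1*50 = 2 - 50 = -48)
D = 3*sqrt(2) (D = sqrt(-6 + 6*4) = sqrt(-6 + 24) = sqrt(18) = 3*sqrt(2) ≈ 4.2426)
E(p, j) = 2*p*(j + 4*p) (E(p, j) = (p + p)*(j + p*4) = (2*p)*(j + 4*p) = 2*p*(j + 4*p))
E(z(9), q)*D = (2*1*(-48 + 4*1))*(3*sqrt(2)) = (2*1*(-48 + 4))*(3*sqrt(2)) = (2*1*(-44))*(3*sqrt(2)) = -264*sqrt(2)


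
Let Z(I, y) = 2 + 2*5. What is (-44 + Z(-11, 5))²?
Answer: 1024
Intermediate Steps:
Z(I, y) = 12 (Z(I, y) = 2 + 10 = 12)
(-44 + Z(-11, 5))² = (-44 + 12)² = (-32)² = 1024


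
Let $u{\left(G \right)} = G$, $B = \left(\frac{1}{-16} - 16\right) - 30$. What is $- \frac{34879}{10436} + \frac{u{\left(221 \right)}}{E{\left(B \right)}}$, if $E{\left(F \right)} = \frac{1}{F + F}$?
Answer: $- \frac{425015851}{20872} \approx -20363.0$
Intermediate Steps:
$B = - \frac{737}{16}$ ($B = \left(- \frac{1}{16} - 16\right) - 30 = - \frac{257}{16} - 30 = - \frac{737}{16} \approx -46.063$)
$E{\left(F \right)} = \frac{1}{2 F}$
$- \frac{34879}{10436} + \frac{u{\left(221 \right)}}{E{\left(B \right)}} = - \frac{34879}{10436} + \frac{221}{\frac{1}{2} \frac{1}{- \frac{737}{16}}} = \left(-34879\right) \frac{1}{10436} + \frac{221}{\frac{1}{2} \left(- \frac{16}{737}\right)} = - \frac{34879}{10436} + \frac{221}{- \frac{8}{737}} = - \frac{34879}{10436} + 221 \left(- \frac{737}{8}\right) = - \frac{34879}{10436} - \frac{162877}{8} = - \frac{425015851}{20872}$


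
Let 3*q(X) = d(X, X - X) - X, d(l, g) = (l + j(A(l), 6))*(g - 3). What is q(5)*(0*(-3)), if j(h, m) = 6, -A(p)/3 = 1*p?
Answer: 0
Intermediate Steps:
A(p) = -3*p
d(l, g) = (-3 + g)*(6 + l) (d(l, g) = (l + 6)*(g - 3) = (6 + l)*(-3 + g) = (-3 + g)*(6 + l))
q(X) = -6 - 4*X/3 (q(X) = ((-18 - 3*X + 6*(X - X) + (X - X)*X) - X)/3 = ((-18 - 3*X + 6*0 + 0*X) - X)/3 = ((-18 - 3*X + 0 + 0) - X)/3 = ((-18 - 3*X) - X)/3 = (-18 - 4*X)/3 = -6 - 4*X/3)
q(5)*(0*(-3)) = (-6 - 4/3*5)*(0*(-3)) = (-6 - 20/3)*0 = -38/3*0 = 0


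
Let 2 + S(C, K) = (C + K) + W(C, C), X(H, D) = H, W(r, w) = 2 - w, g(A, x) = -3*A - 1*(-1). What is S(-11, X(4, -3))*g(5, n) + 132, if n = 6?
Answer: 76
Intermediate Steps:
g(A, x) = 1 - 3*A (g(A, x) = -3*A + 1 = 1 - 3*A)
S(C, K) = K (S(C, K) = -2 + ((C + K) + (2 - C)) = -2 + (2 + K) = K)
S(-11, X(4, -3))*g(5, n) + 132 = 4*(1 - 3*5) + 132 = 4*(1 - 15) + 132 = 4*(-14) + 132 = -56 + 132 = 76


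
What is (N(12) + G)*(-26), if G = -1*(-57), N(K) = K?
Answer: -1794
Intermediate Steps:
G = 57
(N(12) + G)*(-26) = (12 + 57)*(-26) = 69*(-26) = -1794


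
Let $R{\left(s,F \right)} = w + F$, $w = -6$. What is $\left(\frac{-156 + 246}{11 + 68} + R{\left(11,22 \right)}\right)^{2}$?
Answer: $\frac{1833316}{6241} \approx 293.75$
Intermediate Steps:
$R{\left(s,F \right)} = -6 + F$
$\left(\frac{-156 + 246}{11 + 68} + R{\left(11,22 \right)}\right)^{2} = \left(\frac{-156 + 246}{11 + 68} + \left(-6 + 22\right)\right)^{2} = \left(\frac{90}{79} + 16\right)^{2} = \left(\frac{1354}{79}\right)^{2} = \frac{1833316}{6241}$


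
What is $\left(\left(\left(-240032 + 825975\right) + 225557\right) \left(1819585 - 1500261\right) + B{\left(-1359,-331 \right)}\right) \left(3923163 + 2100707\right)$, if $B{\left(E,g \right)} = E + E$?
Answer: $1560974006765741340$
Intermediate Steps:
$B{\left(E,g \right)} = 2 E$
$\left(\left(\left(-240032 + 825975\right) + 225557\right) \left(1819585 - 1500261\right) + B{\left(-1359,-331 \right)}\right) \left(3923163 + 2100707\right) = \left(\left(\left(-240032 + 825975\right) + 225557\right) \left(1819585 - 1500261\right) + 2 \left(-1359\right)\right) \left(3923163 + 2100707\right) = \left(\left(585943 + 225557\right) 319324 - 2718\right) 6023870 = \left(811500 \cdot 319324 - 2718\right) 6023870 = \left(259131426000 - 2718\right) 6023870 = 259131423282 \cdot 6023870 = 1560974006765741340$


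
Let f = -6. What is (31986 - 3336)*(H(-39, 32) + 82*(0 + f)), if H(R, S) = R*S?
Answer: -49851000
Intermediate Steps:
(31986 - 3336)*(H(-39, 32) + 82*(0 + f)) = (31986 - 3336)*(-39*32 + 82*(0 - 6)) = 28650*(-1248 + 82*(-6)) = 28650*(-1248 - 492) = 28650*(-1740) = -49851000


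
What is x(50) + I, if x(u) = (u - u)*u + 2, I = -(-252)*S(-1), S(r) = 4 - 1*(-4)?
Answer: 2018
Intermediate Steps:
S(r) = 8 (S(r) = 4 + 4 = 8)
I = 2016 (I = -(-252)*8 = -36*(-56) = 2016)
x(u) = 2 (x(u) = 0*u + 2 = 0 + 2 = 2)
x(50) + I = 2 + 2016 = 2018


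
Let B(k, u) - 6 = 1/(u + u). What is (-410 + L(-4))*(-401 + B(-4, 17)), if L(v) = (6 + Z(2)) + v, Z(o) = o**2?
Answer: 2712658/17 ≈ 1.5957e+5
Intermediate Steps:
B(k, u) = 6 + 1/(2*u) (B(k, u) = 6 + 1/(u + u) = 6 + 1/(2*u))
L(v) = 10 + v (L(v) = (6 + 2**2) + v = (6 + 4) + v = 10 + v)
(-410 + L(-4))*(-401 + B(-4, 17)) = (-410 + (10 - 4))*(-401 + (6 + (1/2)/17)) = (-410 + 6)*(-401 + (6 + (1/2)*(1/17))) = -404*(-401 + (6 + 1/34)) = -404*(-401 + 205/34) = -404*(-13429/34) = 2712658/17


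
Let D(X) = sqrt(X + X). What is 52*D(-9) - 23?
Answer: -23 + 156*I*sqrt(2) ≈ -23.0 + 220.62*I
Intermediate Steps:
D(X) = sqrt(2)*sqrt(X) (D(X) = sqrt(2*X) = sqrt(2)*sqrt(X))
52*D(-9) - 23 = 52*(sqrt(2)*sqrt(-9)) - 23 = 52*(sqrt(2)*(3*I)) - 23 = 52*(3*I*sqrt(2)) - 23 = 156*I*sqrt(2) - 23 = -23 + 156*I*sqrt(2)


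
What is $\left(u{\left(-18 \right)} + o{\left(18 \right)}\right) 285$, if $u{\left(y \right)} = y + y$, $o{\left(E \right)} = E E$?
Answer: $82080$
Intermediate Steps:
$o{\left(E \right)} = E^{2}$
$u{\left(y \right)} = 2 y$
$\left(u{\left(-18 \right)} + o{\left(18 \right)}\right) 285 = \left(2 \left(-18\right) + 18^{2}\right) 285 = \left(-36 + 324\right) 285 = 288 \cdot 285 = 82080$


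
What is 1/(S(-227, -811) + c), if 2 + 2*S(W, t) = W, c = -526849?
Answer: -2/1053927 ≈ -1.8977e-6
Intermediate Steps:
S(W, t) = -1 + W/2
1/(S(-227, -811) + c) = 1/((-1 + (1/2)*(-227)) - 526849) = 1/((-1 - 227/2) - 526849) = 1/(-229/2 - 526849) = 1/(-1053927/2) = -2/1053927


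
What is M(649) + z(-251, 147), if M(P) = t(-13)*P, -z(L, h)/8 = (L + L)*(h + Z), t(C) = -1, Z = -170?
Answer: -93017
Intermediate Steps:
z(L, h) = -16*L*(-170 + h) (z(L, h) = -8*(L + L)*(h - 170) = -8*2*L*(-170 + h) = -16*L*(-170 + h))
M(P) = -P
M(649) + z(-251, 147) = -1*649 + 16*(-251)*(170 - 1*147) = -649 + 16*(-251)*(170 - 147) = -649 + 16*(-251)*23 = -649 - 92368 = -93017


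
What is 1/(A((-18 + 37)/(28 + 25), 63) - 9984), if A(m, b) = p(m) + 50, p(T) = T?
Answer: -53/526483 ≈ -0.00010067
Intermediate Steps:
A(m, b) = 50 + m (A(m, b) = m + 50 = 50 + m)
1/(A((-18 + 37)/(28 + 25), 63) - 9984) = 1/((50 + (-18 + 37)/(28 + 25)) - 9984) = 1/((50 + 19/53) - 9984) = 1/(2669/53 - 9984) = 1/(-526483/53) = -53/526483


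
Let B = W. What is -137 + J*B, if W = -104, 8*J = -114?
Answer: 1345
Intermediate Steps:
J = -57/4 (J = (⅛)*(-114) = -57/4 ≈ -14.250)
B = -104
-137 + J*B = -137 - 57/4*(-104) = -137 + 1482 = 1345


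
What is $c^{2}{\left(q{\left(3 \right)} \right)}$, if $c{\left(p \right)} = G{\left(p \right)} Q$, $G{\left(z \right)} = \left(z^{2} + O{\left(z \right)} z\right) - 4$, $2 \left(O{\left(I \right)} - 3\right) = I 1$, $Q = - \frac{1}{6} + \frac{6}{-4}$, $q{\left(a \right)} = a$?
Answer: $\frac{34225}{36} \approx 950.69$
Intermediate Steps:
$Q = - \frac{5}{3}$ ($Q = \left(-1\right) \frac{1}{6} + 6 \left(- \frac{1}{4}\right) = - \frac{1}{6} - \frac{3}{2} = - \frac{5}{3} \approx -1.6667$)
$O{\left(I \right)} = 3 + \frac{I}{2}$ ($O{\left(I \right)} = 3 + \frac{I 1}{2} = 3 + \frac{I}{2}$)
$G{\left(z \right)} = -4 + z^{2} + z \left(3 + \frac{z}{2}\right)$ ($G{\left(z \right)} = \left(z^{2} + \left(3 + \frac{z}{2}\right) z\right) - 4 = \left(z^{2} + z \left(3 + \frac{z}{2}\right)\right) - 4 = -4 + z^{2} + z \left(3 + \frac{z}{2}\right)$)
$c{\left(p \right)} = \frac{20}{3} - 5 p - \frac{5 p^{2}}{2}$ ($c{\left(p \right)} = \left(-4 + 3 p + \frac{3 p^{2}}{2}\right) \left(- \frac{5}{3}\right) = \frac{20}{3} - 5 p - \frac{5 p^{2}}{2}$)
$c^{2}{\left(q{\left(3 \right)} \right)} = \left(\frac{20}{3} - 15 - \frac{5 \cdot 3^{2}}{2}\right)^{2} = \left(\frac{20}{3} - 15 - \frac{45}{2}\right)^{2} = \left(- \frac{185}{6}\right)^{2} = \frac{34225}{36}$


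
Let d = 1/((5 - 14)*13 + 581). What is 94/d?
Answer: 43616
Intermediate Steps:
d = 1/464 (d = 1/(-9*13 + 581) = 1/(-117 + 581) = 1/464 ≈ 0.0021552)
94/d = 94/(1/464) = 94*464 = 43616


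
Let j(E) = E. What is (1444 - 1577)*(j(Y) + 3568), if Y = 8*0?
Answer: -474544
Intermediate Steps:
Y = 0
(1444 - 1577)*(j(Y) + 3568) = (1444 - 1577)*(0 + 3568) = -133*3568 = -474544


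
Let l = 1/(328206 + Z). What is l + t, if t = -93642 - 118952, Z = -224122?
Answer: -22127633895/104084 ≈ -2.1259e+5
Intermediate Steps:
t = -212594
l = 1/104084 (l = 1/(328206 - 224122) = 1/104084 ≈ 9.6076e-6)
l + t = 1/104084 - 212594 = -22127633895/104084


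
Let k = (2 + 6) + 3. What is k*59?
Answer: 649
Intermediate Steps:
k = 11 (k = 8 + 3 = 11)
k*59 = 11*59 = 649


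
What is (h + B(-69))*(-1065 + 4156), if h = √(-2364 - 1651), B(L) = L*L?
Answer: 14716251 + 3091*I*√4015 ≈ 1.4716e+7 + 1.9586e+5*I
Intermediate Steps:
B(L) = L²
h = I*√4015 (h = √(-4015) = I*√4015 ≈ 63.364*I)
(h + B(-69))*(-1065 + 4156) = (I*√4015 + (-69)²)*(-1065 + 4156) = (I*√4015 + 4761)*3091 = (4761 + I*√4015)*3091 = 14716251 + 3091*I*√4015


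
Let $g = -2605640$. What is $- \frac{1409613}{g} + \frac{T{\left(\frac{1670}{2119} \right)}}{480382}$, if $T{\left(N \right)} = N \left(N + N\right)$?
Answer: $\frac{1520269616475395363}{2810172996863235640} \approx 0.54099$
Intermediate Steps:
$T{\left(N \right)} = 2 N^{2}$ ($T{\left(N \right)} = N 2 N = 2 N^{2}$)
$- \frac{1409613}{g} + \frac{T{\left(\frac{1670}{2119} \right)}}{480382} = - \frac{1409613}{-2605640} + \frac{2 \left(\frac{1670}{2119}\right)^{2}}{480382} = \left(-1409613\right) \left(- \frac{1}{2605640}\right) + 2 \left(1670 \cdot \frac{1}{2119}\right)^{2} \cdot \frac{1}{480382} = \frac{1409613}{2605640} + 2 \left(\frac{1670}{2119}\right)^{2} \cdot \frac{1}{480382} = \frac{1409613}{2605640} + 2 \cdot \frac{2788900}{4490161} \cdot \frac{1}{480382} = \frac{1409613}{2605640} + \frac{5577800}{4490161} \cdot \frac{1}{480382} = \frac{1409613}{2605640} + \frac{2788900}{1078496260751} = \frac{1520269616475395363}{2810172996863235640}$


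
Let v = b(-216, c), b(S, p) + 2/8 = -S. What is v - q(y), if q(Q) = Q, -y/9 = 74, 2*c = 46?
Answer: 3527/4 ≈ 881.75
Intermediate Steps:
c = 23 (c = (1/2)*46 = 23)
y = -666 (y = -9*74 = -666)
b(S, p) = -1/4 - S
v = 863/4 (v = -1/4 - 1*(-216) = -1/4 + 216 = 863/4 ≈ 215.75)
v - q(y) = 863/4 - 1*(-666) = 863/4 + 666 = 3527/4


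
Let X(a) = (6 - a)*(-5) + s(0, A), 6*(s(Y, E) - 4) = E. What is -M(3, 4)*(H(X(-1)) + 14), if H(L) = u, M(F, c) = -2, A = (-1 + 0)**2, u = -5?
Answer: 18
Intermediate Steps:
A = 1 (A = (-1)**2 = 1)
s(Y, E) = 4 + E/6
X(a) = -155/6 + 5*a (X(a) = (6 - a)*(-5) + (4 + (1/6)*1) = (-30 + 5*a) + (4 + 1/6) = (-30 + 5*a) + 25/6 = -155/6 + 5*a)
H(L) = -5
-M(3, 4)*(H(X(-1)) + 14) = -(-2)*(-5 + 14) = -(-2)*9 = -1*(-18) = 18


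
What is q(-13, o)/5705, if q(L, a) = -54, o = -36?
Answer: -54/5705 ≈ -0.0094654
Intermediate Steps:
q(-13, o)/5705 = -54/5705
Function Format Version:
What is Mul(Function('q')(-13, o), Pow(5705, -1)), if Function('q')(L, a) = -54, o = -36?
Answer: Rational(-54, 5705) ≈ -0.0094654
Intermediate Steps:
Mul(Function('q')(-13, o), Pow(5705, -1)) = Mul(-54, Pow(5705, -1)) = Mul(-54, Rational(1, 5705)) = Rational(-54, 5705)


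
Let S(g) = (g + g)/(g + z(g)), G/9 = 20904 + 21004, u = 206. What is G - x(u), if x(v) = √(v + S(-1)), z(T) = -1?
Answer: 377172 - 3*√23 ≈ 3.7716e+5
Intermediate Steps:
G = 377172 (G = 9*(20904 + 21004) = 9*41908 = 377172)
S(g) = 2*g/(-1 + g) (S(g) = (g + g)/(g - 1) = (2*g)/(-1 + g) = 2*g/(-1 + g))
x(v) = √(1 + v) (x(v) = √(v + 2*(-1)/(-1 - 1)) = √(v + 2*(-1)/(-2)) = √(v + 2*(-1)*(-½)) = √(v + 1) = √(1 + v))
G - x(u) = 377172 - √(1 + 206) = 377172 - √207 = 377172 - 3*√23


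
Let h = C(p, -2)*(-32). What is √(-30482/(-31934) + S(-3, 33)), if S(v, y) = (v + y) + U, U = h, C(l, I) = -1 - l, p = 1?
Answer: √24208191413/15967 ≈ 9.7445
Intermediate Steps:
h = 64 (h = (-1 - 1*1)*(-32) = (-1 - 1)*(-32) = -2*(-32) = 64)
U = 64
S(v, y) = 64 + v + y (S(v, y) = (v + y) + 64 = 64 + v + y)
√(-30482/(-31934) + S(-3, 33)) = √(-30482/(-31934) + (64 - 3 + 33)) = √(-30482*(-1/31934) + 94) = √(15241/15967 + 94) = √(1516139/15967) = √24208191413/15967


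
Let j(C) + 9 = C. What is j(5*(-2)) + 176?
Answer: 157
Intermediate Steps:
j(C) = -9 + C
j(5*(-2)) + 176 = (-9 + 5*(-2)) + 176 = (-9 - 10) + 176 = -19 + 176 = 157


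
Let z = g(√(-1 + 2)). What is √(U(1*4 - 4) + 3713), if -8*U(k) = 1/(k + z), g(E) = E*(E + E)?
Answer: √59407/4 ≈ 60.934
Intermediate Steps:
g(E) = 2*E² (g(E) = E*(2*E) = 2*E²)
z = 2 (z = 2*(√(-1 + 2))² = 2*(√1)² = 2*1² = 2*1 = 2)
U(k) = -1/(8*(2 + k)) (U(k) = -1/(8*(k + 2)) = -1/(8*(2 + k)))
√(U(1*4 - 4) + 3713) = √(-1/(16 + 8*(1*4 - 4)) + 3713) = √(-1/(16 + 8*(4 - 4)) + 3713) = √(-1/(16 + 8*0) + 3713) = √(-1/(16 + 0) + 3713) = √(-1/16 + 3713) = √(59407/16) = √59407/4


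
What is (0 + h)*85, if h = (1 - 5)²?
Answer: 1360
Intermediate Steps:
h = 16 (h = (-4)² = 16)
(0 + h)*85 = (0 + 16)*85 = 16*85 = 1360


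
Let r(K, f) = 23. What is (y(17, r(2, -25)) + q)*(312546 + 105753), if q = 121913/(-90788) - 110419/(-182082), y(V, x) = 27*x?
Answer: 714837505290484793/2755143436 ≈ 2.5946e+8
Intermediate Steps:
q = -6086721347/8265430308 (q = 121913*(-1/90788) - 110419*(-1/182082) = -121913/90788 + 110419/182082 = -6086721347/8265430308 ≈ -0.73641)
(y(17, r(2, -25)) + q)*(312546 + 105753) = (27*23 - 6086721347/8265430308)*(312546 + 105753) = (621 - 6086721347/8265430308)*418299 = (5126745499921/8265430308)*418299 = 714837505290484793/2755143436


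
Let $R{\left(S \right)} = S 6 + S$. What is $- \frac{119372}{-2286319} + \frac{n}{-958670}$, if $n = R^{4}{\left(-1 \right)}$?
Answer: $\frac{108948903321}{2191825435730} \approx 0.049707$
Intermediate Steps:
$R{\left(S \right)} = 7 S$ ($R{\left(S \right)} = 6 S + S = 7 S$)
$n = 2401$ ($n = \left(7 \left(-1\right)\right)^{4} = \left(-7\right)^{4} = 2401$)
$- \frac{119372}{-2286319} + \frac{n}{-958670} = - \frac{119372}{-2286319} + \frac{2401}{-958670} = \left(-119372\right) \left(- \frac{1}{2286319}\right) + 2401 \left(- \frac{1}{958670}\right) = \frac{119372}{2286319} - \frac{2401}{958670} = \frac{108948903321}{2191825435730}$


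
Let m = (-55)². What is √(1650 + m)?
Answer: 5*√187 ≈ 68.374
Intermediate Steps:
m = 3025
√(1650 + m) = √(1650 + 3025) = √4675 = 5*√187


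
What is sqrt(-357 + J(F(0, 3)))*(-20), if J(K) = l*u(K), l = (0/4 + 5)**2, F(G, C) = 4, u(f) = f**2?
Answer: -20*sqrt(43) ≈ -131.15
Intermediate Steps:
l = 25 (l = (0*(1/4) + 5)**2 = (0 + 5)**2 = 5**2 = 25)
J(K) = 25*K**2
sqrt(-357 + J(F(0, 3)))*(-20) = sqrt(-357 + 25*4**2)*(-20) = sqrt(-357 + 25*16)*(-20) = sqrt(-357 + 400)*(-20) = sqrt(43)*(-20) = -20*sqrt(43)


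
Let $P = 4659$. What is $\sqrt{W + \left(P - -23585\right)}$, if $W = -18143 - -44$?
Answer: $\sqrt{10145} \approx 100.72$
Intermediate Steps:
$W = -18099$ ($W = -18143 + 44 = -18099$)
$\sqrt{W + \left(P - -23585\right)} = \sqrt{-18099 + \left(4659 - -23585\right)} = \sqrt{-18099 + \left(4659 + 23585\right)} = \sqrt{-18099 + 28244} = \sqrt{10145}$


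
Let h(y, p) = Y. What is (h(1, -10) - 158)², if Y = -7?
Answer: 27225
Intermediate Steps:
h(y, p) = -7
(h(1, -10) - 158)² = (-7 - 158)² = (-165)² = 27225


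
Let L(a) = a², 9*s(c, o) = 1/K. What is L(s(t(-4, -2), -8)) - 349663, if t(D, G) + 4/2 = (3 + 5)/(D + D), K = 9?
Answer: -2294138942/6561 ≈ -3.4966e+5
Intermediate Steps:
t(D, G) = -2 + 4/D (t(D, G) = -2 + (3 + 5)/(D + D) = -2 + 8/((2*D)) = -2 + 8*(1/(2*D)) = -2 + 4/D)
s(c, o) = 1/81 (s(c, o) = (⅑)/9 = (⅑)*(⅑) = 1/81)
L(s(t(-4, -2), -8)) - 349663 = (1/81)² - 349663 = 1/6561 - 349663 = -2294138942/6561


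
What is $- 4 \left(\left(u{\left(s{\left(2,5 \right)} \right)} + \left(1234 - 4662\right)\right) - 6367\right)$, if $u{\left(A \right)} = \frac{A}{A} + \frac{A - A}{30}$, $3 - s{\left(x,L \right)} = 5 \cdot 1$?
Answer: $39176$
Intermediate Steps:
$s{\left(x,L \right)} = -2$ ($s{\left(x,L \right)} = 3 - 5 \cdot 1 = 3 - 5 = -2$)
$u{\left(A \right)} = 1$ ($u{\left(A \right)} = 1 + 0 \cdot \frac{1}{30} = 1 + 0 = 1$)
$- 4 \left(\left(u{\left(s{\left(2,5 \right)} \right)} + \left(1234 - 4662\right)\right) - 6367\right) = - 4 \left(\left(1 + \left(1234 - 4662\right)\right) - 6367\right) = - 4 \left(\left(1 - 3428\right) - 6367\right) = - 4 \left(-3427 - 6367\right) = \left(-4\right) \left(-9794\right) = 39176$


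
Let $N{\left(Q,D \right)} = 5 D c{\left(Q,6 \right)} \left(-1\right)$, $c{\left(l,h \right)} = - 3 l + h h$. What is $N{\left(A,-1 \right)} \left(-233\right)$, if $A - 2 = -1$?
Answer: $-38445$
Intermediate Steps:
$A = 1$ ($A = 2 - 1 = 1$)
$c{\left(l,h \right)} = h^{2} - 3 l$ ($c{\left(l,h \right)} = - 3 l + h^{2} = h^{2} - 3 l$)
$N{\left(Q,D \right)} = - 5 D \left(36 - 3 Q\right)$ ($N{\left(Q,D \right)} = 5 D \left(6^{2} - 3 Q\right) \left(-1\right) = 5 D \left(36 - 3 Q\right) \left(-1\right) = - 5 D \left(36 - 3 Q\right)$)
$N{\left(A,-1 \right)} \left(-233\right) = 15 \left(-1\right) \left(-12 + 1\right) \left(-233\right) = 15 \left(-1\right) \left(-11\right) \left(-233\right) = 165 \left(-233\right) = -38445$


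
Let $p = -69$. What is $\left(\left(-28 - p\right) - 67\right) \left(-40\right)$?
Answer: $1040$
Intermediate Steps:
$\left(\left(-28 - p\right) - 67\right) \left(-40\right) = \left(\left(-28 - -69\right) - 67\right) \left(-40\right) = \left(\left(-28 + 69\right) - 67\right) \left(-40\right) = \left(41 - 67\right) \left(-40\right) = \left(-26\right) \left(-40\right) = 1040$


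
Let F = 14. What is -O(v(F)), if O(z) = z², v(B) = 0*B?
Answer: 0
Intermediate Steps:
v(B) = 0
-O(v(F)) = -1*0² = -1*0 = 0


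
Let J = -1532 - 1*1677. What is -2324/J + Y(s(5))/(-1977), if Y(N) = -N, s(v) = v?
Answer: 4610593/6344193 ≈ 0.72674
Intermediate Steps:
J = -3209 (J = -1532 - 1677 = -3209)
-2324/J + Y(s(5))/(-1977) = -2324/(-3209) - 1*5/(-1977) = -2324*(-1/3209) - 5*(-1/1977) = 2324/3209 + 5/1977 = 4610593/6344193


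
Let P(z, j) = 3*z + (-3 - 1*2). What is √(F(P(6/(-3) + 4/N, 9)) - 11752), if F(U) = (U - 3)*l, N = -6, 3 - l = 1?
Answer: 2*I*√2946 ≈ 108.55*I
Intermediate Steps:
l = 2 (l = 3 - 1*1 = 3 - 1 = 2)
P(z, j) = -5 + 3*z (P(z, j) = 3*z + (-3 - 2) = 3*z - 5 = -5 + 3*z)
F(U) = -6 + 2*U (F(U) = (U - 3)*2 = (-3 + U)*2 = -6 + 2*U)
√(F(P(6/(-3) + 4/N, 9)) - 11752) = √((-6 + 2*(-5 + 3*(6/(-3) + 4/(-6)))) - 11752) = √((-6 + 2*(-5 + 3*(6*(-⅓) + 4*(-⅙)))) - 11752) = √((-6 + 2*(-5 + 3*(-2 - ⅔))) - 11752) = √((-6 + 2*(-5 + 3*(-8/3))) - 11752) = √((-6 + 2*(-5 - 8)) - 11752) = √((-6 + 2*(-13)) - 11752) = √((-6 - 26) - 11752) = √(-32 - 11752) = √(-11784) = 2*I*√2946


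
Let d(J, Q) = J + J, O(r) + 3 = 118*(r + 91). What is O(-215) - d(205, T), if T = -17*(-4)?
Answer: -15045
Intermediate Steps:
O(r) = 10735 + 118*r (O(r) = -3 + 118*(r + 91) = -3 + 118*(91 + r) = -3 + (10738 + 118*r) = 10735 + 118*r)
T = 68
d(J, Q) = 2*J
O(-215) - d(205, T) = (10735 + 118*(-215)) - 2*205 = (10735 - 25370) - 1*410 = -14635 - 410 = -15045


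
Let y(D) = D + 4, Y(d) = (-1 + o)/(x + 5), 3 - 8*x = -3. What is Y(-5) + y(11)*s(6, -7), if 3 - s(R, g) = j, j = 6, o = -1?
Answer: -1043/23 ≈ -45.348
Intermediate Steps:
x = 3/4 (x = 3/8 - 1/8*(-3) = 3/8 + 3/8 = 3/4 ≈ 0.75000)
Y(d) = -8/23 (Y(d) = (-1 - 1)/(3/4 + 5) = -2/23/4 = -2*4/23 = -8/23)
y(D) = 4 + D
s(R, g) = -3 (s(R, g) = 3 - 1*6 = 3 - 6 = -3)
Y(-5) + y(11)*s(6, -7) = -8/23 + (4 + 11)*(-3) = -8/23 + 15*(-3) = -8/23 - 45 = -1043/23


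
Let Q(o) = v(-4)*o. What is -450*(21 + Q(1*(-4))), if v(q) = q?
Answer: -16650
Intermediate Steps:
Q(o) = -4*o
-450*(21 + Q(1*(-4))) = -450*(21 - 4*(-4)) = -450*(21 + 16) = -450*37 = -16650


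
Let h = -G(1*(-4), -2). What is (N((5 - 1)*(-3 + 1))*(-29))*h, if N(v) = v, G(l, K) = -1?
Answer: 232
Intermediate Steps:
h = 1 (h = -1*(-1) = 1)
(N((5 - 1)*(-3 + 1))*(-29))*h = (((5 - 1)*(-3 + 1))*(-29))*1 = ((4*(-2))*(-29))*1 = -8*(-29)*1 = 232*1 = 232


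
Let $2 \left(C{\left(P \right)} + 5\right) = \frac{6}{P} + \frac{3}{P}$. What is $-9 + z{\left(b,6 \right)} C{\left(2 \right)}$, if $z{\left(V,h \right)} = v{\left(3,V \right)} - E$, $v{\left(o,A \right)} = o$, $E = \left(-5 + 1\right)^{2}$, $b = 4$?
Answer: $\frac{107}{4} \approx 26.75$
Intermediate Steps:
$C{\left(P \right)} = -5 + \frac{9}{2 P}$ ($C{\left(P \right)} = -5 + \frac{\frac{6}{P} + \frac{3}{P}}{2} = -5 + \frac{9 \frac{1}{P}}{2} = -5 + \frac{9}{2 P}$)
$E = 16$ ($E = \left(-4\right)^{2} = 16$)
$z{\left(V,h \right)} = -13$ ($z{\left(V,h \right)} = 3 - 16 = -13$)
$-9 + z{\left(b,6 \right)} C{\left(2 \right)} = -9 - 13 \left(-5 + \frac{9}{2 \cdot 2}\right) = -9 - 13 \left(-5 + \frac{9}{2} \cdot \frac{1}{2}\right) = -9 - 13 \left(-5 + \frac{9}{4}\right) = -9 - - \frac{143}{4} = -9 + \frac{143}{4} = \frac{107}{4}$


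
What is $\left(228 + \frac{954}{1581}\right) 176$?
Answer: $\frac{21203424}{527} \approx 40234.0$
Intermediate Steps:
$\left(228 + \frac{954}{1581}\right) 176 = \left(228 + 954 \cdot \frac{1}{1581}\right) 176 = \left(228 + \frac{318}{527}\right) 176 = \frac{120474}{527} \cdot 176 = \frac{21203424}{527}$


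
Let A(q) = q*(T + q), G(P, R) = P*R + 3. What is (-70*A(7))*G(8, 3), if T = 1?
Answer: -105840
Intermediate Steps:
G(P, R) = 3 + P*R
A(q) = q*(1 + q)
(-70*A(7))*G(8, 3) = (-490*(1 + 7))*(3 + 8*3) = (-490*8)*(3 + 24) = -70*56*27 = -3920*27 = -105840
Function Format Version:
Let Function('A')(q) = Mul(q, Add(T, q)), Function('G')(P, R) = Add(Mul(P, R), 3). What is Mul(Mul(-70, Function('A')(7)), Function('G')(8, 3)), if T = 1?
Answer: -105840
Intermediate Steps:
Function('G')(P, R) = Add(3, Mul(P, R))
Function('A')(q) = Mul(q, Add(1, q))
Mul(Mul(-70, Function('A')(7)), Function('G')(8, 3)) = Mul(Mul(-70, Mul(7, Add(1, 7))), Add(3, Mul(8, 3))) = Mul(Mul(-70, Mul(7, 8)), Add(3, 24)) = Mul(Mul(-70, 56), 27) = Mul(-3920, 27) = -105840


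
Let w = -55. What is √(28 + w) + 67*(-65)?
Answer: -4355 + 3*I*√3 ≈ -4355.0 + 5.1962*I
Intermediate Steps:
√(28 + w) + 67*(-65) = √(28 - 55) + 67*(-65) = √(-27) - 4355 = 3*I*√3 - 4355 = -4355 + 3*I*√3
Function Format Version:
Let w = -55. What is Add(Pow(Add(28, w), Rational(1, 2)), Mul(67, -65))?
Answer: Add(-4355, Mul(3, I, Pow(3, Rational(1, 2)))) ≈ Add(-4355.0, Mul(5.1962, I))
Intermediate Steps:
Add(Pow(Add(28, w), Rational(1, 2)), Mul(67, -65)) = Add(Pow(Add(28, -55), Rational(1, 2)), Mul(67, -65)) = Add(Pow(-27, Rational(1, 2)), -4355) = Add(Mul(3, I, Pow(3, Rational(1, 2))), -4355) = Add(-4355, Mul(3, I, Pow(3, Rational(1, 2))))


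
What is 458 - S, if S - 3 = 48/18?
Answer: 1357/3 ≈ 452.33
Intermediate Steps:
S = 17/3 (S = 3 + 48/18 = 3 + 48*(1/18) = 3 + 8/3 = 17/3 ≈ 5.6667)
458 - S = 458 - 1*17/3 = 458 - 17/3 = 1357/3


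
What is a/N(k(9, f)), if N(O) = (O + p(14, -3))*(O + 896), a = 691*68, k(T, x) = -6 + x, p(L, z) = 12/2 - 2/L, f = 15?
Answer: 82229/23530 ≈ 3.4946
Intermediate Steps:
p(L, z) = 6 - 2/L (p(L, z) = 12*(1/2) - 2/L = 6 - 2/L)
a = 46988
N(O) = (896 + O)*(41/7 + O) (N(O) = (O + (6 - 2/14))*(O + 896) = (O + (6 - 2*1/14))*(896 + O) = (O + (6 - 1/7))*(896 + O) = (O + 41/7)*(896 + O) = (41/7 + O)*(896 + O) = (896 + O)*(41/7 + O))
a/N(k(9, f)) = 46988/(5248 + (-6 + 15)**2 + 6313*(-6 + 15)/7) = 46988/(5248 + 9**2 + (6313/7)*9) = 46988/(5248 + 81 + 56817/7) = 46988/(94120/7) = 46988*(7/94120) = 82229/23530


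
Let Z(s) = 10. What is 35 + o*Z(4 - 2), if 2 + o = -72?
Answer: -705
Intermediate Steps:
o = -74 (o = -2 - 72 = -74)
35 + o*Z(4 - 2) = 35 - 74*10 = 35 - 740 = -705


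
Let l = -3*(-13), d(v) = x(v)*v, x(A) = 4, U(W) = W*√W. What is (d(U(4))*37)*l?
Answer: 46176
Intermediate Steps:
U(W) = W^(3/2)
d(v) = 4*v
l = 39
(d(U(4))*37)*l = ((4*4^(3/2))*37)*39 = ((4*8)*37)*39 = (32*37)*39 = 1184*39 = 46176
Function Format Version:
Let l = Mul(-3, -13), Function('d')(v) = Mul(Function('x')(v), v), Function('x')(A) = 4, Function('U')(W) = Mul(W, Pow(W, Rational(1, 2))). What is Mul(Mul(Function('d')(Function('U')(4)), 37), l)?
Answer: 46176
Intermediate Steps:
Function('U')(W) = Pow(W, Rational(3, 2))
Function('d')(v) = Mul(4, v)
l = 39
Mul(Mul(Function('d')(Function('U')(4)), 37), l) = Mul(Mul(Mul(4, Pow(4, Rational(3, 2))), 37), 39) = Mul(Mul(Mul(4, 8), 37), 39) = Mul(Mul(32, 37), 39) = Mul(1184, 39) = 46176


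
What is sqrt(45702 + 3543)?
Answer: 7*sqrt(1005) ≈ 221.91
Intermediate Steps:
sqrt(45702 + 3543) = sqrt(49245) = 7*sqrt(1005)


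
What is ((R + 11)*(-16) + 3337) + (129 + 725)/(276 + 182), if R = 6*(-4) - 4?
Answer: 826888/229 ≈ 3610.9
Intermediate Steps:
R = -28 (R = -24 - 4 = -28)
((R + 11)*(-16) + 3337) + (129 + 725)/(276 + 182) = ((-28 + 11)*(-16) + 3337) + (129 + 725)/(276 + 182) = (-17*(-16) + 3337) + 854/458 = (272 + 3337) + 854*(1/458) = 3609 + 427/229 = 826888/229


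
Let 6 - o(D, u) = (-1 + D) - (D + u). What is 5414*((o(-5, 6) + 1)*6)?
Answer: 454776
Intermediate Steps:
o(D, u) = 7 + u (o(D, u) = 6 - ((-1 + D) - (D + u)) = 6 - ((-1 + D) + (-D - u)) = 6 - (-1 - u) = 6 + (1 + u) = 7 + u)
5414*((o(-5, 6) + 1)*6) = 5414*(((7 + 6) + 1)*6) = 5414*((13 + 1)*6) = 5414*(14*6) = 5414*84 = 454776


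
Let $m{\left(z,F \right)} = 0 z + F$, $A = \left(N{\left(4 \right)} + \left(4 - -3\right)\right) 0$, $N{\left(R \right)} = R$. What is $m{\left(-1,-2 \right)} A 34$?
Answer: $0$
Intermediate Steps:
$A = 0$ ($A = \left(4 + \left(4 - -3\right)\right) 0 = \left(4 + \left(4 + 3\right)\right) 0 = \left(4 + 7\right) 0 = 11 \cdot 0 = 0$)
$m{\left(z,F \right)} = F$ ($m{\left(z,F \right)} = 0 + F = F$)
$m{\left(-1,-2 \right)} A 34 = \left(-2\right) 0 \cdot 34 = 0 \cdot 34 = 0$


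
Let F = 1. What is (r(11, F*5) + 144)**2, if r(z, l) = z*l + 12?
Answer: 44521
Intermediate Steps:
r(z, l) = 12 + l*z (r(z, l) = l*z + 12 = 12 + l*z)
(r(11, F*5) + 144)**2 = ((12 + (1*5)*11) + 144)**2 = ((12 + 5*11) + 144)**2 = ((12 + 55) + 144)**2 = (67 + 144)**2 = 211**2 = 44521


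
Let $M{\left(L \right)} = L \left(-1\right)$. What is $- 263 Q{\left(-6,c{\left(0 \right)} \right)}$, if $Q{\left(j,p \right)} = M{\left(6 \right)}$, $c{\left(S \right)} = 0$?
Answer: $1578$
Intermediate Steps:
$M{\left(L \right)} = - L$
$Q{\left(j,p \right)} = -6$ ($Q{\left(j,p \right)} = \left(-1\right) 6 = -6$)
$- 263 Q{\left(-6,c{\left(0 \right)} \right)} = \left(-263\right) \left(-6\right) = 1578$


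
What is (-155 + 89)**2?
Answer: 4356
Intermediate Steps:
(-155 + 89)**2 = (-66)**2 = 4356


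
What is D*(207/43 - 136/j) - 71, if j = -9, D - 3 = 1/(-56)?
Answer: -250975/21672 ≈ -11.581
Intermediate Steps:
D = 167/56 (D = 3 + 1/(-56) = 3 - 1/56 = 167/56 ≈ 2.9821)
D*(207/43 - 136/j) - 71 = 167*(207/43 - 136/(-9))/56 - 71 = 167*(207*(1/43) - 136*(-1/9))/56 - 71 = 167*(207/43 + 136/9)/56 - 71 = (167/56)*(7711/387) - 71 = 1287737/21672 - 71 = -250975/21672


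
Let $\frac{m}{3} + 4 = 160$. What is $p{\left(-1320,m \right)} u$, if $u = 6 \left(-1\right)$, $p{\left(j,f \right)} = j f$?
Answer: $3706560$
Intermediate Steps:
$m = 468$ ($m = -12 + 3 \cdot 160 = -12 + 480 = 468$)
$p{\left(j,f \right)} = f j$
$u = -6$
$p{\left(-1320,m \right)} u = 468 \left(-1320\right) \left(-6\right) = \left(-617760\right) \left(-6\right) = 3706560$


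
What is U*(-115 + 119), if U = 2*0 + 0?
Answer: 0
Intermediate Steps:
U = 0 (U = 0 + 0 = 0)
U*(-115 + 119) = 0*(-115 + 119) = 0*4 = 0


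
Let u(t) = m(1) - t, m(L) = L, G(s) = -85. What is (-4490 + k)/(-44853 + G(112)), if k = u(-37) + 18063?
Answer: -13611/44938 ≈ -0.30288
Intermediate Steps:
u(t) = 1 - t
k = 18101 (k = (1 - 1*(-37)) + 18063 = (1 + 37) + 18063 = 38 + 18063 = 18101)
(-4490 + k)/(-44853 + G(112)) = (-4490 + 18101)/(-44853 - 85) = 13611/(-44938) = 13611*(-1/44938) = -13611/44938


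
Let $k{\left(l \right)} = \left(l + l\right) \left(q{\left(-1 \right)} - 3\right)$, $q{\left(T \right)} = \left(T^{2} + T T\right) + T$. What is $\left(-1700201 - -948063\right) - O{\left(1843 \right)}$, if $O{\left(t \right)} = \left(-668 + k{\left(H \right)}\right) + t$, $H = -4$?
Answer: $-753329$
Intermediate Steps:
$q{\left(T \right)} = T + 2 T^{2}$ ($q{\left(T \right)} = \left(T^{2} + T^{2}\right) + T = 2 T^{2} + T = T + 2 T^{2}$)
$k{\left(l \right)} = - 4 l$ ($k{\left(l \right)} = \left(l + l\right) \left(- (1 + 2 \left(-1\right)) - 3\right) = 2 l \left(- (1 - 2) - 3\right) = 2 l \left(\left(-1\right) \left(-1\right) - 3\right) = 2 l \left(1 - 3\right) = 2 l \left(-2\right) = - 4 l$)
$O{\left(t \right)} = -652 + t$ ($O{\left(t \right)} = \left(-668 - -16\right) + t = \left(-668 + 16\right) + t = -652 + t$)
$\left(-1700201 - -948063\right) - O{\left(1843 \right)} = \left(-1700201 - -948063\right) - \left(-652 + 1843\right) = \left(-1700201 + 948063\right) - 1191 = -752138 - 1191 = -753329$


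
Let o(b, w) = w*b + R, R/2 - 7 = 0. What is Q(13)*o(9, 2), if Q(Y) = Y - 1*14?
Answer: -32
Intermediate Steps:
R = 14 (R = 14 + 2*0 = 14 + 0 = 14)
o(b, w) = 14 + b*w (o(b, w) = w*b + 14 = b*w + 14 = 14 + b*w)
Q(Y) = -14 + Y (Q(Y) = Y - 14 = -14 + Y)
Q(13)*o(9, 2) = (-14 + 13)*(14 + 9*2) = -(14 + 18) = -1*32 = -32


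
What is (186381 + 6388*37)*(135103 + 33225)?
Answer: 71158473736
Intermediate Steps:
(186381 + 6388*37)*(135103 + 33225) = (186381 + 236356)*168328 = 422737*168328 = 71158473736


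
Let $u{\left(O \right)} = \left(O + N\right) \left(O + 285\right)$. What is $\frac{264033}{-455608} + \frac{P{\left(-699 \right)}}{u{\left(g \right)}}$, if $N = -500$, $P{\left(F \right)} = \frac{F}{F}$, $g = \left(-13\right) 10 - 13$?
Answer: $- \frac{12054126353}{20799872024} \approx -0.57953$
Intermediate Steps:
$g = -143$ ($g = -130 - 13 = -143$)
$P{\left(F \right)} = 1$
$u{\left(O \right)} = \left(-500 + O\right) \left(285 + O\right)$ ($u{\left(O \right)} = \left(O - 500\right) \left(O + 285\right) = \left(-500 + O\right) \left(285 + O\right)$)
$\frac{264033}{-455608} + \frac{P{\left(-699 \right)}}{u{\left(g \right)}} = \frac{264033}{-455608} + 1 \frac{1}{-142500 + \left(-143\right)^{2} - -30745} = 264033 \left(- \frac{1}{455608}\right) + 1 \frac{1}{-142500 + 20449 + 30745} = - \frac{264033}{455608} + 1 \frac{1}{-91306} = - \frac{264033}{455608} + 1 \left(- \frac{1}{91306}\right) = - \frac{264033}{455608} - \frac{1}{91306} = - \frac{12054126353}{20799872024}$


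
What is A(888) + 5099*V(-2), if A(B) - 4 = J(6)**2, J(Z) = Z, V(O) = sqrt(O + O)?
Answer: 40 + 10198*I ≈ 40.0 + 10198.0*I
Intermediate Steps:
V(O) = sqrt(2)*sqrt(O) (V(O) = sqrt(2*O) = sqrt(2)*sqrt(O))
A(B) = 40 (A(B) = 4 + 6**2 = 4 + 36 = 40)
A(888) + 5099*V(-2) = 40 + 5099*(sqrt(2)*sqrt(-2)) = 40 + 5099*(sqrt(2)*(I*sqrt(2))) = 40 + 5099*(2*I) = 40 + 10198*I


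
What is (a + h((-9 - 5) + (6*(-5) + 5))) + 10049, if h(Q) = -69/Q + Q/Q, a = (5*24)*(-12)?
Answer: 111953/13 ≈ 8611.8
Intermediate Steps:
a = -1440 (a = 120*(-12) = -1440)
h(Q) = 1 - 69/Q (h(Q) = -69/Q + 1 = 1 - 69/Q)
(a + h((-9 - 5) + (6*(-5) + 5))) + 10049 = (-1440 + (-69 + ((-9 - 5) + (6*(-5) + 5)))/((-9 - 5) + (6*(-5) + 5))) + 10049 = (-1440 + (-69 + (-14 + (-30 + 5)))/(-14 + (-30 + 5))) + 10049 = (-1440 + (-69 + (-14 - 25))/(-14 - 25)) + 10049 = (-1440 + (-69 - 39)/(-39)) + 10049 = (-1440 - 1/39*(-108)) + 10049 = (-1440 + 36/13) + 10049 = -18684/13 + 10049 = 111953/13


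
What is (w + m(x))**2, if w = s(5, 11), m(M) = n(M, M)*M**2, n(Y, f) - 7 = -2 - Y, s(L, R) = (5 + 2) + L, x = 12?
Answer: 992016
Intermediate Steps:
s(L, R) = 7 + L
n(Y, f) = 5 - Y (n(Y, f) = 7 + (-2 - Y) = 5 - Y)
m(M) = M**2*(5 - M) (m(M) = (5 - M)*M**2 = M**2*(5 - M))
w = 12 (w = 7 + 5 = 12)
(w + m(x))**2 = (12 + 12**2*(5 - 1*12))**2 = (12 + 144*(5 - 12))**2 = (12 + 144*(-7))**2 = (12 - 1008)**2 = (-996)**2 = 992016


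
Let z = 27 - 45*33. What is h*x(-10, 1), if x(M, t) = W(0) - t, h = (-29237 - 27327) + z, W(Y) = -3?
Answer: 232088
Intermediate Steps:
z = -1458 (z = 27 - 1485 = -1458)
h = -58022 (h = (-29237 - 27327) - 1458 = -56564 - 1458 = -58022)
x(M, t) = -3 - t
h*x(-10, 1) = -58022*(-3 - 1*1) = -58022*(-3 - 1) = -58022*(-4) = 232088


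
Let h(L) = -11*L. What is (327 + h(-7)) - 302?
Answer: 102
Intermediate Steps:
(327 + h(-7)) - 302 = (327 - 11*(-7)) - 302 = (327 + 77) - 302 = 404 - 302 = 102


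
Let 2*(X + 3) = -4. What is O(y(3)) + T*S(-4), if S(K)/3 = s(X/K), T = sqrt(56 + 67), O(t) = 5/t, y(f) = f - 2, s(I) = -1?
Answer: 5 - 3*sqrt(123) ≈ -28.272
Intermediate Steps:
X = -5 (X = -3 + (1/2)*(-4) = -3 - 2 = -5)
y(f) = -2 + f
T = sqrt(123) ≈ 11.091
S(K) = -3 (S(K) = 3*(-1) = -3)
O(y(3)) + T*S(-4) = 5/(-2 + 3) + sqrt(123)*(-3) = 5/1 - 3*sqrt(123) = 5*1 - 3*sqrt(123) = 5 - 3*sqrt(123)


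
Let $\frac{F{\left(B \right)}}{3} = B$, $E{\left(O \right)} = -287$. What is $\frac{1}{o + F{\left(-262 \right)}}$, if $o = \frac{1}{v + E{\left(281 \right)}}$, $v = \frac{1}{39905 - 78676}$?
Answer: $- \frac{11127278}{8746079279} \approx -0.0012723$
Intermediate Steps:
$F{\left(B \right)} = 3 B$
$v = - \frac{1}{38771}$ ($v = \frac{1}{-38771} = - \frac{1}{38771} \approx -2.5792 \cdot 10^{-5}$)
$o = - \frac{38771}{11127278}$ ($o = \frac{1}{- \frac{1}{38771} - 287} = \frac{1}{- \frac{11127278}{38771}} = - \frac{38771}{11127278} \approx -0.0034843$)
$\frac{1}{o + F{\left(-262 \right)}} = \frac{1}{- \frac{38771}{11127278} + 3 \left(-262\right)} = \frac{1}{- \frac{38771}{11127278} - 786} = \frac{1}{- \frac{8746079279}{11127278}} = - \frac{11127278}{8746079279}$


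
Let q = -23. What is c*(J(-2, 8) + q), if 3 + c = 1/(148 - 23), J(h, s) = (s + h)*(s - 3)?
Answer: -2618/125 ≈ -20.944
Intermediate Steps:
J(h, s) = (-3 + s)*(h + s) (J(h, s) = (h + s)*(-3 + s) = (-3 + s)*(h + s))
c = -374/125 (c = -3 + 1/(148 - 23) = -3 + 1/125 = -374/125 ≈ -2.9920)
c*(J(-2, 8) + q) = -374*((8**2 - 3*(-2) - 3*8 - 2*8) - 23)/125 = -374*((64 + 6 - 24 - 16) - 23)/125 = -374*(30 - 23)/125 = -374/125*7 = -2618/125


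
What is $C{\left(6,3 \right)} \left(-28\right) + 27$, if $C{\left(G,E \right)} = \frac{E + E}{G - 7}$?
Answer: $195$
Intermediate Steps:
$C{\left(G,E \right)} = \frac{2 E}{-7 + G}$
$C{\left(6,3 \right)} \left(-28\right) + 27 = 2 \cdot 3 \frac{1}{-7 + 6} \left(-28\right) + 27 = 2 \cdot 3 \frac{1}{-1} \left(-28\right) + 27 = 2 \cdot 3 \left(-1\right) \left(-28\right) + 27 = \left(-6\right) \left(-28\right) + 27 = 168 + 27 = 195$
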